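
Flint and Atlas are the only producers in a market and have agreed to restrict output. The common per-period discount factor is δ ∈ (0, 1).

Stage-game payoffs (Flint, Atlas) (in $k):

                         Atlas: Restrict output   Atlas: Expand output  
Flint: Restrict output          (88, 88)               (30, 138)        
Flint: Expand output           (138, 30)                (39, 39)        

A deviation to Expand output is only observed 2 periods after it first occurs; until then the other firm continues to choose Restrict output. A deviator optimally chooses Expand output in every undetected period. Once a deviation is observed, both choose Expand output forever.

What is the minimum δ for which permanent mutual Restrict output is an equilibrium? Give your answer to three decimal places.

The best deviation is to choose Expand output for all 2 undetected periods, earning 138 each, then 39 forever once detected.
Deviation value: 138(1−δ^2)/(1−δ) + 39δ^2/(1−δ); cooperation value: 88/(1−δ).
IC: 88 ≥ 138(1−δ^2) + 39δ^2 = 138 − 99δ^2.
So δ^2 ≥ 50/99, giving δ ≥ (50/99)^(1/2) ≈ 0.711.

0.711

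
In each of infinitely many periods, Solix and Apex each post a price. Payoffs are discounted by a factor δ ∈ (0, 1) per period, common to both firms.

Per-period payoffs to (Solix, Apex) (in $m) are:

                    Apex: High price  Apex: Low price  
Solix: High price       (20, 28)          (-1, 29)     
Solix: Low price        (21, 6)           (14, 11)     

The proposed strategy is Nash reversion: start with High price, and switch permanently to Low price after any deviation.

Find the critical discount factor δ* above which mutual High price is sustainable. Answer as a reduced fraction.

Solix's threshold: (21−20)/(21−14) = 1/7.
Apex's threshold: (29−28)/(29−11) = 1/18.
1/7 > 1/18, so Solix binds and δ* = 1/7.

1/7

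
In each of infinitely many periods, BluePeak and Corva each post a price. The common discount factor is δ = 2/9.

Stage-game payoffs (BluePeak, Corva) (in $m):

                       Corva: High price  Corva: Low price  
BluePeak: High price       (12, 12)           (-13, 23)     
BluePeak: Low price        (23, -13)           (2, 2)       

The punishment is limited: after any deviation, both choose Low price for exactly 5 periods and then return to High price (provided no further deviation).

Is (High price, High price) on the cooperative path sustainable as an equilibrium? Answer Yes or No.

A one-shot deviation gives 23 now, then 2 for 5 periods, then back to 12.
Gain from deviating: (23−12) today; loss: (12−2) in each of the next 5 periods.
No-deviation condition: (12−2)(δ+…+δ^5) ≥ 23−12, i.e. δ+…+δ^5 ≥ 11/10.
At δ = 2/9: δ+…+δ^5 = 0.2856 < 1.1000.
So cooperation is not sustainable.

No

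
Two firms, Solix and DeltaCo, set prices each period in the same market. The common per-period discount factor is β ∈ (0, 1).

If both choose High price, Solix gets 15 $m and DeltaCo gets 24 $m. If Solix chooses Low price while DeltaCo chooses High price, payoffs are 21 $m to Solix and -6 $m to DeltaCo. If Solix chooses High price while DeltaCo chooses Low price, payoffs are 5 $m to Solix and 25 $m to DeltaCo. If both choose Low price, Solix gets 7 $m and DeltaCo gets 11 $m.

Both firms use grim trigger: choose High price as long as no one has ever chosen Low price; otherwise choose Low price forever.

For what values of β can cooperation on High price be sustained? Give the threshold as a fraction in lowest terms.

3/7

Solix's threshold: (21−15)/(21−7) = 3/7.
DeltaCo's threshold: (25−24)/(25−11) = 1/14.
3/7 > 1/14, so Solix binds and β* = 3/7.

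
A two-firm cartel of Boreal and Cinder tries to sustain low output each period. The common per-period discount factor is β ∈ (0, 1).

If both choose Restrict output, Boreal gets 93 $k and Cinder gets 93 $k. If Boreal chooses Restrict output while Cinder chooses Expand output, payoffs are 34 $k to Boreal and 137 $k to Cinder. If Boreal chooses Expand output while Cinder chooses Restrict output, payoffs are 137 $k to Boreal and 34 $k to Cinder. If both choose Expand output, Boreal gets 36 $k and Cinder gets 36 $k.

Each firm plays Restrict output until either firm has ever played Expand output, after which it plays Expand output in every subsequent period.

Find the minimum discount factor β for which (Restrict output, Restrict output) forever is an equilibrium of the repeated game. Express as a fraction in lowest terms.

One-period gain from deviating is 137 − 93 = 44. The loss is 93 − 36 = 57 in every subsequent period, with present value 57·β/(1−β).
Deviation is unprofitable when 57·β/(1−β) ≥ 44, i.e. β/(1−β) ≥ 44/57.
Equivalently β ≥ 44/(44+57) = 44/101.

44/101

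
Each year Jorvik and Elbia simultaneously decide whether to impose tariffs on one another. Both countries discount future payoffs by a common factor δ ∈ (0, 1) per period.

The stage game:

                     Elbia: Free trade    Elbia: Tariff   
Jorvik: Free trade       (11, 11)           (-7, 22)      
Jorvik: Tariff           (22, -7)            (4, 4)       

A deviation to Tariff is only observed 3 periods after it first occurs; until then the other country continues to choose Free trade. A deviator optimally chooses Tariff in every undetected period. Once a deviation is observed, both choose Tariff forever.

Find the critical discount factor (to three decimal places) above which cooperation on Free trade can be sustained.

A deviator earns 22 for 3 periods, then 4 forever; cooperating earns 11 forever. Multiplying the IC by (1−δ):
11 ≥ 22(1−δ^3) + 4δ^3, so 18·δ^3 ≥ 11 and δ^3 ≥ 11/18.
δ ≥ (11/18)^(1/3) ≈ 0.849.

0.849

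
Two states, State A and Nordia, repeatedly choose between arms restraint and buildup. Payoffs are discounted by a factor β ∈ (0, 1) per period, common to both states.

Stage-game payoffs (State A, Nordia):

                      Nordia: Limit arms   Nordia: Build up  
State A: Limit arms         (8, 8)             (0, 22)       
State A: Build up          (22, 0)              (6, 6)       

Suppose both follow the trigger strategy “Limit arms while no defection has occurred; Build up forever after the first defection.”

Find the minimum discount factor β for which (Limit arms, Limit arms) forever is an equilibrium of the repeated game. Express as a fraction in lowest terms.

7/8

8/(1−β) ≥ 22 + 6β/(1−β)
8 ≥ 22 − 16β
β ≥ 14/16 = 7/8.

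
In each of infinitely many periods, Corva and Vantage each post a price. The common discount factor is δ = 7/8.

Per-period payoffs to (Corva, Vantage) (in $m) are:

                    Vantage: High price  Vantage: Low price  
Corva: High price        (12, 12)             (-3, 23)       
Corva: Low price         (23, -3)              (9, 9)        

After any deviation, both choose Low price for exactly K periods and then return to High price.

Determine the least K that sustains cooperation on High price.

No profitable deviation requires (12−9)(δ+…+δ^K) ≥ 23−12, i.e. δ+…+δ^K ≥ 11/3 ≈ 3.6667.
With δ = 7/8, the partial sums are K=1: 0.8750, K=2: 1.6406, K=3: 2.3105, K=4: 2.8967, K=5: 3.4096, K=6: 3.8584.
K = 6 is the first length at which the sum reaches 3.6667.

6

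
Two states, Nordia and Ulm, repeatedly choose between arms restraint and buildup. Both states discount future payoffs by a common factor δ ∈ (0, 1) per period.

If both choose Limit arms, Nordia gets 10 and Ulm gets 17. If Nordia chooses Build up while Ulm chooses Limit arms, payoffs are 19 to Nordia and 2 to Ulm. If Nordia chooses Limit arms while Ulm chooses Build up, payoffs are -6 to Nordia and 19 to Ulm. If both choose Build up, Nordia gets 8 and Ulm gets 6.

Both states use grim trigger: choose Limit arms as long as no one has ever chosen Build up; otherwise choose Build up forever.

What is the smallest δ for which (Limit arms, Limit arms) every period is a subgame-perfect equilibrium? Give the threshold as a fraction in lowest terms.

9/11

Nordia: cooperation gives 10 each period; deviation gives 19 once then 8 forever.
  10/(1−δ) ≥ 19 + 8δ/(1−δ) ⇒ δ ≥ 9/11.
Ulm: cooperation gives 17 each period; deviation gives 19 once then 6 forever.
  δ ≥ 2/13.
Both must hold, so the binding constraint is Nordia's: δ ≥ 9/11.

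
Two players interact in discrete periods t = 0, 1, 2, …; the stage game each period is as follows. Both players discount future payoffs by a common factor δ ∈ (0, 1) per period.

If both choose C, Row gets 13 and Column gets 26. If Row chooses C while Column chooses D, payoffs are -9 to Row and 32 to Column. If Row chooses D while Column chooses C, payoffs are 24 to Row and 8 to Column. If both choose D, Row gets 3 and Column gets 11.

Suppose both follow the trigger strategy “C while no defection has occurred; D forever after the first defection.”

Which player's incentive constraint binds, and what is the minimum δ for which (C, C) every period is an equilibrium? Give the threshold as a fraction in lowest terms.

Row's threshold: (24−13)/(24−3) = 11/21.
Column's threshold: (32−26)/(32−11) = 2/7.
11/21 > 2/7, so Row binds and δ* = 11/21.

Row; δ ≥ 11/21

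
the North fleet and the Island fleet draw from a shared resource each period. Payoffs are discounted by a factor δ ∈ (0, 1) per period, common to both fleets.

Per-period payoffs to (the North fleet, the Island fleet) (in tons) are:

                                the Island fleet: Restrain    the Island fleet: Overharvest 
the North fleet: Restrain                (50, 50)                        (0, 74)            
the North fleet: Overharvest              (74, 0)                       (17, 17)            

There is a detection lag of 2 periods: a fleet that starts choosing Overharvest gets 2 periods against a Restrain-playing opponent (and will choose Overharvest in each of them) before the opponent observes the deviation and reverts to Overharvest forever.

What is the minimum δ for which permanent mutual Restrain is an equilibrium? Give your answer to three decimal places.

Deviating for the 2 undetected periods gains 74−50 = 24 per period over cooperation, then loses 50−17 = 33 per period forever once punishment starts.
Gain: 24(1 + δ + … + δ^1); loss: 33·δ^2/(1−δ).
No profitable deviation ⇔ 24(1−δ^2) ≤ 33·δ^2, i.e. δ^2 ≥ 24/(24+33) = 8/19.
Hence δ ≥ (8/19)^(1/2) ≈ 0.649.

0.649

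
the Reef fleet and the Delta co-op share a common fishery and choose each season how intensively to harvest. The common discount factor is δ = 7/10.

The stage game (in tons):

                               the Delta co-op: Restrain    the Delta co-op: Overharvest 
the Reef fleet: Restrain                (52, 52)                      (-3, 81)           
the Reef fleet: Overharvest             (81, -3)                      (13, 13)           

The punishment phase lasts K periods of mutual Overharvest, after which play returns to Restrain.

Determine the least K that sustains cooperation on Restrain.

IC: δ(1−δ^K)/(1−δ) ≥ (81−52)/(52−13) = 29/39.
With δ = 7/10: need 1 − δ^K ≥ 29/39·(1−7/10)/(7/10), i.e. δ^K ≤ 0.6813.
Since (7/10)^1 = 0.7000 and (7/10)^2 = 0.4900, the smallest such K is 2.

2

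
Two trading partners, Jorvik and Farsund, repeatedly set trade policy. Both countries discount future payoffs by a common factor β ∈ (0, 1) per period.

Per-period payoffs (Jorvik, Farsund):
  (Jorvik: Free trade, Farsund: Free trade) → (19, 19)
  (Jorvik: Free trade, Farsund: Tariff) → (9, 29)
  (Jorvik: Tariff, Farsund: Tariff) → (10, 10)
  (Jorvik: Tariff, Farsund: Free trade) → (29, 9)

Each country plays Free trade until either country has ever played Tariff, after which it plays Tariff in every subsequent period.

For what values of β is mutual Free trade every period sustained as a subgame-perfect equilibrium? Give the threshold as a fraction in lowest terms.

10/19

19/(1−β) ≥ 29 + 10β/(1−β)
19 ≥ 29 − 19β
β ≥ 10/19.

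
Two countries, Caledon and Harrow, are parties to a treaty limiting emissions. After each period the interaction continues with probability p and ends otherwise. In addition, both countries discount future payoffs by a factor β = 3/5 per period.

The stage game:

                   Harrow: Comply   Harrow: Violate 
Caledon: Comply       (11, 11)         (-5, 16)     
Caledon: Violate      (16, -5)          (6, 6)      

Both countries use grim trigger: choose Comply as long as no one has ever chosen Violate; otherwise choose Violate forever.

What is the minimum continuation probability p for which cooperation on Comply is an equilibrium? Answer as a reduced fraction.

5/6

Expected continuation weight on next period's payoff is β·p = 3/5·p, which plays the role of the discount factor.
Cooperation requires 3/5·p ≥ (16−11)/(16−6) = 1/2, hence p ≥ 5/6.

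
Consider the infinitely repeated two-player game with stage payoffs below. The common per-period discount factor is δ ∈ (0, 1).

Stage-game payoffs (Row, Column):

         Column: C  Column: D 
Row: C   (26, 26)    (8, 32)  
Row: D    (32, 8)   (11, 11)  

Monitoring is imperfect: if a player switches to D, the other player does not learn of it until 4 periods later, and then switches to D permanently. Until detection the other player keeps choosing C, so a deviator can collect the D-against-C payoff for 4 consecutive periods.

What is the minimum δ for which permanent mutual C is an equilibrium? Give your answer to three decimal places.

A deviator earns 32 for 4 periods, then 11 forever; cooperating earns 26 forever. Multiplying the IC by (1−δ):
26 ≥ 32(1−δ^4) + 11δ^4, so 21·δ^4 ≥ 6 and δ^4 ≥ 2/7.
δ ≥ (2/7)^(1/4) ≈ 0.731.

0.731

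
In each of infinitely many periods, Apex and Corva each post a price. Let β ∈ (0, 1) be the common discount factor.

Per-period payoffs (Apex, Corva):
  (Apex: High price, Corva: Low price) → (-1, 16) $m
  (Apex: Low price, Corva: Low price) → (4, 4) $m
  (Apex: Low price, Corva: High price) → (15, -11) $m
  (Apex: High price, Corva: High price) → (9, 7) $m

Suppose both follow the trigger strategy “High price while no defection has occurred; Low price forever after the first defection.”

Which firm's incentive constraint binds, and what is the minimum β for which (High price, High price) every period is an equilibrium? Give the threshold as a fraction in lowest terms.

Apex: cooperation gives 9 each period; deviation gives 15 once then 4 forever.
  9/(1−β) ≥ 15 + 4β/(1−β) ⇒ β ≥ 6/11.
Corva: cooperation gives 7 each period; deviation gives 16 once then 4 forever.
  β ≥ 9/12 = 3/4.
Both must hold, so the binding constraint is Corva's: β ≥ 3/4.

Corva; β ≥ 3/4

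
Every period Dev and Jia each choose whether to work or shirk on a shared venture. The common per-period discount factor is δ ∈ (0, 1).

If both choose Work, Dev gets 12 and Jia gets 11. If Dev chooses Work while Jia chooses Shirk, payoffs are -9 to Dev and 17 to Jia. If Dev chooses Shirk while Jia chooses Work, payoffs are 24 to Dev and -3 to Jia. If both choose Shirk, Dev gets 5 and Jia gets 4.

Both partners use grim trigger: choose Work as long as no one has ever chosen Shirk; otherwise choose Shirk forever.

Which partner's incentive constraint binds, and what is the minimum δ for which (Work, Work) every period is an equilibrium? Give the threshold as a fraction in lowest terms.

Dev's threshold: (24−12)/(24−5) = 12/19.
Jia's threshold: (17−11)/(17−4) = 6/13.
12/19 > 6/13, so Dev binds and δ* = 12/19.

Dev; δ ≥ 12/19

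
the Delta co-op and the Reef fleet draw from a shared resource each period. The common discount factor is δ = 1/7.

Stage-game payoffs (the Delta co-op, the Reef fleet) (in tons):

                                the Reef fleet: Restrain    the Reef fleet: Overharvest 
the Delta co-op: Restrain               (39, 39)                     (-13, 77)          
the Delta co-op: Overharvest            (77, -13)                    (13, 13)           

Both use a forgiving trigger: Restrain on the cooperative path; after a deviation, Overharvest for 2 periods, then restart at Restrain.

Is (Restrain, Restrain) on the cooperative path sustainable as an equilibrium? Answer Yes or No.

No

IC: δ+…+δ^2 ≥ (77−39)/(39−13) = 19/13.
At δ = 1/7: partial sum = 0.1633 < 1.4615. Cooperation not sustainable.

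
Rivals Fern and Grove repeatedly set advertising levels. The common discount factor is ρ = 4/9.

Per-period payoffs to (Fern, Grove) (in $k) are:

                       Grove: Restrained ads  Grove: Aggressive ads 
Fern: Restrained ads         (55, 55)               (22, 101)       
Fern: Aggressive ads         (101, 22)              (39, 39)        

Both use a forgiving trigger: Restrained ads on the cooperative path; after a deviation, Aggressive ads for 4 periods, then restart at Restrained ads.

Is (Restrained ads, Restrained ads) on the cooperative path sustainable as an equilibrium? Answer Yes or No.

No

IC: ρ+…+ρ^4 ≥ (101−55)/(55−39) = 23/8.
At ρ = 4/9: partial sum = 0.7688 < 2.8750. Cooperation not sustainable.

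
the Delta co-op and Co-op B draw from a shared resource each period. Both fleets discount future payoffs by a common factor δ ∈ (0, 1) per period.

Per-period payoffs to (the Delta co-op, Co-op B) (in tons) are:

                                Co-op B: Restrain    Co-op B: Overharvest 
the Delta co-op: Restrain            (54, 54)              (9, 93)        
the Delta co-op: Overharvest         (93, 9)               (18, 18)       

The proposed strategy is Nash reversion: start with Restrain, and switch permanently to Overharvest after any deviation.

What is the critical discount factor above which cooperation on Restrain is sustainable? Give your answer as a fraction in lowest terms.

13/25

Cooperation forever yields 54 each period: 54/(1−δ).
Deviating yields 93 once, then 18 forever: 93 + 18δ/(1−δ).
No profitable deviation requires 54/(1−δ) ≥ 93 + 18δ/(1−δ).
Multiplying by (1−δ): 54 ≥ 93(1−δ) + 18δ = 93 − 75δ.
So 75δ ≥ 39, i.e. δ ≥ 39/75 = 13/25.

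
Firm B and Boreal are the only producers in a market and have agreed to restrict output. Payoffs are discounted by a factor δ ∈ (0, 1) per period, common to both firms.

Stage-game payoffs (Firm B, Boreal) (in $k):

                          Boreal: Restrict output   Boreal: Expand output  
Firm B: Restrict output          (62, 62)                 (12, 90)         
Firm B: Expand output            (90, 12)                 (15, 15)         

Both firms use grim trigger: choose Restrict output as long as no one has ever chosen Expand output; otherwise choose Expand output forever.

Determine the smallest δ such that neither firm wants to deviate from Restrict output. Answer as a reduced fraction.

28/75

Cooperation forever yields 62 each period: 62/(1−δ).
Deviating yields 90 once, then 15 forever: 90 + 15δ/(1−δ).
No profitable deviation requires 62/(1−δ) ≥ 90 + 15δ/(1−δ).
Multiplying by (1−δ): 62 ≥ 90(1−δ) + 15δ = 90 − 75δ.
So 75δ ≥ 28, i.e. δ ≥ 28/75.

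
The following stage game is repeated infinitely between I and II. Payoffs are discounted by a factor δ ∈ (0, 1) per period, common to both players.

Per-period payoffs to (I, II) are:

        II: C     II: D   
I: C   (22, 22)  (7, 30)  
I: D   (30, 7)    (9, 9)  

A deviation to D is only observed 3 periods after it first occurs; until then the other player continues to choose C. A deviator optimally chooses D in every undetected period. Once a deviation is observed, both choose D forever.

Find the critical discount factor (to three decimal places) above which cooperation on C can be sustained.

A deviator earns 30 for 3 periods, then 9 forever; cooperating earns 22 forever. Multiplying the IC by (1−δ):
22 ≥ 30(1−δ^3) + 9δ^3, so 21·δ^3 ≥ 8 and δ^3 ≥ 8/21.
δ ≥ (8/21)^(1/3) ≈ 0.725.

0.725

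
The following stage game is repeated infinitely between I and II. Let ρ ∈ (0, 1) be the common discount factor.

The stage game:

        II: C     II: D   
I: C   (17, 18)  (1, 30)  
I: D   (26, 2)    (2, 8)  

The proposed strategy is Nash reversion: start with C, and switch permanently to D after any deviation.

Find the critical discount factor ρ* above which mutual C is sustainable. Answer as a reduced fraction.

For I: deviation gain 26−17 = 9, per-period punishment loss 17−2 = 15. IC gives ρ ≥ 9/24 = 3/8.
For II: gain 12, loss 10 per period, so ρ ≥ 12/22 = 6/11.
The tighter constraint is II's, so cooperation needs ρ ≥ 6/11.

6/11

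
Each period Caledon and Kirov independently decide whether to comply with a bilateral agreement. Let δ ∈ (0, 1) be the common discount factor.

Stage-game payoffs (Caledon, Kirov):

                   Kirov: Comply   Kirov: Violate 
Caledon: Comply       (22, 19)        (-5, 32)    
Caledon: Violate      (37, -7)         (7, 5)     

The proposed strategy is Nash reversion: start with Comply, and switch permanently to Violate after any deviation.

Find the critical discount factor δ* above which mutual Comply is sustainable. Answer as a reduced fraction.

Caledon's threshold: (37−22)/(37−7) = 1/2.
Kirov's threshold: (32−19)/(32−5) = 13/27.
1/2 > 13/27, so Caledon binds and δ* = 1/2.

1/2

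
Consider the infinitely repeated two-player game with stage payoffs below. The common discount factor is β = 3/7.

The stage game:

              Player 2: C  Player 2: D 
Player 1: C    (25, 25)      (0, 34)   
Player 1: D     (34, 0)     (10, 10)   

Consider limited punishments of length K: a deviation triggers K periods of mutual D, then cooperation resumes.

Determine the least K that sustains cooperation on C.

2

IC: β(1−β^K)/(1−β) ≥ (34−25)/(25−10) = 3/5.
With β = 3/7: need 1 − β^K ≥ 3/5·(1−3/7)/(3/7), i.e. β^K ≤ 0.2000.
Since (3/7)^1 = 0.4286 and (3/7)^2 = 0.1837, the smallest such K is 2.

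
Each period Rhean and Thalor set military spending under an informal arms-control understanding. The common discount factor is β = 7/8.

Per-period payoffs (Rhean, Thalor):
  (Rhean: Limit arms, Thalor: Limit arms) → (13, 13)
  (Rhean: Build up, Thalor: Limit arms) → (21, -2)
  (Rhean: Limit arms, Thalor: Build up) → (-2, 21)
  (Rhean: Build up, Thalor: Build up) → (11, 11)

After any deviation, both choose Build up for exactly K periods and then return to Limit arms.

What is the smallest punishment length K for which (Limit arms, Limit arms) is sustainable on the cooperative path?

7

No profitable deviation requires (13−11)(β+…+β^K) ≥ 21−13, i.e. β+…+β^K ≥ 4 ≈ 4.0000.
With β = 7/8, the partial sums are K=1: 0.8750, K=2: 1.6406, …, K=5: 3.4096, K=6: 3.8584, K=7: 4.2511.
K = 7 is the first length at which the sum reaches 4.0000.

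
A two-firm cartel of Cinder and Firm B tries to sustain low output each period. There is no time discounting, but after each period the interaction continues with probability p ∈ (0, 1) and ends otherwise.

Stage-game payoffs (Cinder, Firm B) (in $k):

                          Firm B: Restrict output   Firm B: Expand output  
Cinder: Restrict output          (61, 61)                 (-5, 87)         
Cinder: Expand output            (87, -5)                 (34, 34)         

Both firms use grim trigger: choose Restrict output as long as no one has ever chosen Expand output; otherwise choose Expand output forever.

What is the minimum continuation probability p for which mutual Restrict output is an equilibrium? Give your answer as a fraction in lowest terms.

With no time discounting, the continuation probability p plays the role of the discount factor.
Grim-trigger IC: 61/(1−p) ≥ 87 + 34p/(1−p) ⇒ p ≥ (87−61)/(87−34) = 26/53.

26/53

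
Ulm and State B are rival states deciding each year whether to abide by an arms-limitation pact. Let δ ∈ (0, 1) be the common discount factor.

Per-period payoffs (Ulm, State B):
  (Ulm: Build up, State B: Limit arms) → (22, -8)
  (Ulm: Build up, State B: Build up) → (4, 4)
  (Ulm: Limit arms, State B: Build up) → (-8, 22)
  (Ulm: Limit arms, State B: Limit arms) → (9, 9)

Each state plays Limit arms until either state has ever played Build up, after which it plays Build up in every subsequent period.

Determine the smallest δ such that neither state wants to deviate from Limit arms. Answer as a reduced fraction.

13/18

One-period gain from deviating is 22 − 9 = 13. The loss is 9 − 4 = 5 in every subsequent period, with present value 5·δ/(1−δ).
Deviation is unprofitable when 5·δ/(1−δ) ≥ 13, i.e. δ/(1−δ) ≥ 13/5.
Equivalently δ ≥ 13/(13+5) = 13/18.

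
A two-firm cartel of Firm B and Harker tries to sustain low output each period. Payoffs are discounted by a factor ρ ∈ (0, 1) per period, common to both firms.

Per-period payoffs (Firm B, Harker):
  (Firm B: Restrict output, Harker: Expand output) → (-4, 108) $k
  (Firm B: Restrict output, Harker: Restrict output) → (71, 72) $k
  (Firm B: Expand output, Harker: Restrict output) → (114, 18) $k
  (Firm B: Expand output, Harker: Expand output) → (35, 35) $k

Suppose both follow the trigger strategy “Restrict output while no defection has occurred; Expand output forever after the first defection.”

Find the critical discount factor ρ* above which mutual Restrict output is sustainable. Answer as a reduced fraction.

Firm B's threshold: (114−71)/(114−35) = 43/79.
Harker's threshold: (108−72)/(108−35) = 36/73.
43/79 > 36/73, so Firm B binds and ρ* = 43/79.

43/79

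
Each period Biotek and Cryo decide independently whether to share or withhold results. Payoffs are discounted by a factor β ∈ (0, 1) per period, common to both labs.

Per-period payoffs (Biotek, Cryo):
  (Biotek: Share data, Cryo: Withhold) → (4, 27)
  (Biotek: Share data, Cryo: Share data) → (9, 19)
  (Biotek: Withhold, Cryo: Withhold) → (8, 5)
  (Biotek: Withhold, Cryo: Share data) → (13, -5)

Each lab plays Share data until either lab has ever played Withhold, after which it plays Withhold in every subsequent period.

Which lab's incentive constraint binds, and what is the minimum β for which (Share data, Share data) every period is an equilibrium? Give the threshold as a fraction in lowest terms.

For Biotek: deviation gain 13−9 = 4, per-period punishment loss 9−8 = 1. IC gives β ≥ 4/5.
For Cryo: gain 8, loss 14 per period, so β ≥ 8/22 = 4/11.
The tighter constraint is Biotek's, so cooperation needs β ≥ 4/5.

Biotek; β ≥ 4/5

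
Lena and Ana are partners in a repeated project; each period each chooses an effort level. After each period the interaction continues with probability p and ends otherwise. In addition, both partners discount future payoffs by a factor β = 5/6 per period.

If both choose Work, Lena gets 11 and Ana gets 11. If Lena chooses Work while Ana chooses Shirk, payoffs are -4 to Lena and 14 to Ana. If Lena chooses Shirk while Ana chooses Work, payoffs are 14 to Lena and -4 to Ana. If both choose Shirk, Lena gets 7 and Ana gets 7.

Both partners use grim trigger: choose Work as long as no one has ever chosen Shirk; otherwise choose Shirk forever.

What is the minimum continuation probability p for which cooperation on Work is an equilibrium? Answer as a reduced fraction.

Expected continuation weight on next period's payoff is β·p = 5/6·p, which plays the role of the discount factor.
Cooperation requires 5/6·p ≥ (14−11)/(14−7) = 3/7, hence p ≥ 18/35.

18/35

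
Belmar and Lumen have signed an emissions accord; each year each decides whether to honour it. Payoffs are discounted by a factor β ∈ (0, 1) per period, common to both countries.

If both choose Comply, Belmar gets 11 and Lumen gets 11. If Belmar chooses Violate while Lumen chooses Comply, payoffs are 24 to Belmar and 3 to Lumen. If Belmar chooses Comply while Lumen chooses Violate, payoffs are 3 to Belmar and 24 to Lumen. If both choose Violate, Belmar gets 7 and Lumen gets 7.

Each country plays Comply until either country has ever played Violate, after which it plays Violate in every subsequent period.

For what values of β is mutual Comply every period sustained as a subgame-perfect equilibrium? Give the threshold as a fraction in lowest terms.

One-period gain from deviating is 24 − 11 = 13. The loss is 11 − 7 = 4 in every subsequent period, with present value 4·β/(1−β).
Deviation is unprofitable when 4·β/(1−β) ≥ 13, i.e. β/(1−β) ≥ 13/4.
Equivalently β ≥ 13/(13+4) = 13/17.

13/17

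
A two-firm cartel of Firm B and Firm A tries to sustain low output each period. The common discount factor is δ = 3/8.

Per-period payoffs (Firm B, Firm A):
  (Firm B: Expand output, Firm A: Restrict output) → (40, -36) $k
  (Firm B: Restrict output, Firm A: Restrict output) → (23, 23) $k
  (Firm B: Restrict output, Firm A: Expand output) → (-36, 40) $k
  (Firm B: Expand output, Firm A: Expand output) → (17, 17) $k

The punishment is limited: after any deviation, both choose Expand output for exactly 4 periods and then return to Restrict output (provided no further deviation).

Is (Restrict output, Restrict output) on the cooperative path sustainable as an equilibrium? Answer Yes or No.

No

A one-shot deviation gives 40 now, then 17 for 4 periods, then back to 23.
Gain from deviating: (40−23) today; loss: (23−17) in each of the next 4 periods.
No-deviation condition: (23−17)(δ+…+δ^4) ≥ 40−23, i.e. δ+…+δ^4 ≥ 17/6.
At δ = 3/8: δ+…+δ^4 = 0.5881 < 2.8333.
So cooperation is not sustainable.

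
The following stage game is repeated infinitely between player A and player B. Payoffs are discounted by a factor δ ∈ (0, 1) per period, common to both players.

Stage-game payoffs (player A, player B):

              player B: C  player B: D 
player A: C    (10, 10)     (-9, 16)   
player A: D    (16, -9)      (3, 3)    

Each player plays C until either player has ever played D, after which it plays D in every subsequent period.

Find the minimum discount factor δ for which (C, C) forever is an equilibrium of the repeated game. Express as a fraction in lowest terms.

Cooperation forever yields 10 each period: 10/(1−δ).
Deviating yields 16 once, then 3 forever: 16 + 3δ/(1−δ).
No profitable deviation requires 10/(1−δ) ≥ 16 + 3δ/(1−δ).
Multiplying by (1−δ): 10 ≥ 16(1−δ) + 3δ = 16 − 13δ.
So 13δ ≥ 6, i.e. δ ≥ 6/13.

6/13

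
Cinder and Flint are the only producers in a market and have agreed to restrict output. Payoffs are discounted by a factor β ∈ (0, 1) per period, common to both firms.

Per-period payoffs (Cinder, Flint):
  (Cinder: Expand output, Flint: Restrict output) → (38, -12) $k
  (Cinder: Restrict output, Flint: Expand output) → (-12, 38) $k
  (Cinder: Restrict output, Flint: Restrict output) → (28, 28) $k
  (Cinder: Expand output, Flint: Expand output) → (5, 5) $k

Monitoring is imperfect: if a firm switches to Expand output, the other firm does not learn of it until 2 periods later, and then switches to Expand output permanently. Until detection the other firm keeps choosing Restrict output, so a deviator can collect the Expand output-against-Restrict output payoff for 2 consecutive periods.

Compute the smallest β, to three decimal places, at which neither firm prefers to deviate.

A deviator earns 38 for 2 periods, then 5 forever; cooperating earns 28 forever. Multiplying the IC by (1−β):
28 ≥ 38(1−β^2) + 5β^2, so 33·β^2 ≥ 10 and β^2 ≥ 10/33.
β ≥ (10/33)^(1/2) ≈ 0.550.

0.550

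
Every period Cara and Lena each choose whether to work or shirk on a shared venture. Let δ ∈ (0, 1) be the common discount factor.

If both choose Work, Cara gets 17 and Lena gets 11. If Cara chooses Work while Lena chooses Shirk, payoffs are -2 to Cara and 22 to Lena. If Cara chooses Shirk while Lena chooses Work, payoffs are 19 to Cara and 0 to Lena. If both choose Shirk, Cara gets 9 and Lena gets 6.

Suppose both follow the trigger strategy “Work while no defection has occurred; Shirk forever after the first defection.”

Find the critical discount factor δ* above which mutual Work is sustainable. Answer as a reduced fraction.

11/16

For Cara: deviation gain 19−17 = 2, per-period punishment loss 17−9 = 8. IC gives δ ≥ 2/10 = 1/5.
For Lena: gain 11, loss 5 per period, so δ ≥ 11/16.
The tighter constraint is Lena's, so cooperation needs δ ≥ 11/16.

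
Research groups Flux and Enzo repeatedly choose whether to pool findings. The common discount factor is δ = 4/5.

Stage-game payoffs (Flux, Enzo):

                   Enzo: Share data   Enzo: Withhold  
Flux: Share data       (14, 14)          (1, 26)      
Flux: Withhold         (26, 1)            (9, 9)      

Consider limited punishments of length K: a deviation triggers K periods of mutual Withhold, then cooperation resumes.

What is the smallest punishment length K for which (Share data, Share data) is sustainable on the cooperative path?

5

Need Σ_{k=1}^{K} δ^k ≥ (26−14)/(14−9) = 2.4000 at δ = 4/5.
At K = 4 the sum is 2.3616 < 2.4000; at K = 5 it is 2.6893 ≥ 2.4000.
So the minimum punishment length is K = 5.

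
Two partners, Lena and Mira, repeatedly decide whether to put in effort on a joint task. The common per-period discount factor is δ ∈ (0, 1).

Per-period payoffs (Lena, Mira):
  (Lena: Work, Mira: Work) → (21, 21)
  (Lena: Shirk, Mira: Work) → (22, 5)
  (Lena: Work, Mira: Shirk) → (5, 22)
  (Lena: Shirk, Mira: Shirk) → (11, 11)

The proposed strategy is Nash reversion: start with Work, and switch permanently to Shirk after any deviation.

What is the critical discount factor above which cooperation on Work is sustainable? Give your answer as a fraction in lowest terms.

1/11

Under grim trigger the critical discount factor is (T−C)/(T−P) with T = 22, C = 21, P = 11.
δ* = (22−21)/(22−11) = 1/11.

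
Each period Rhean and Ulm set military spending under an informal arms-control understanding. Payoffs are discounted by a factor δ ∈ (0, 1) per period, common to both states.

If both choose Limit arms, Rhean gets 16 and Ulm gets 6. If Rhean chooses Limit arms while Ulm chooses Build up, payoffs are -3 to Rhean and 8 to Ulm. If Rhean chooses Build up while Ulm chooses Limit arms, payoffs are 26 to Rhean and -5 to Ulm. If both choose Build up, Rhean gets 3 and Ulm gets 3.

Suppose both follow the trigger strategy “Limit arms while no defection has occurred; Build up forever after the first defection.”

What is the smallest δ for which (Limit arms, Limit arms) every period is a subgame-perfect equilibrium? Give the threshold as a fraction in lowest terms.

For Rhean: deviation gain 26−16 = 10, per-period punishment loss 16−3 = 13. IC gives δ ≥ 10/23.
For Ulm: gain 2, loss 3 per period, so δ ≥ 2/5.
The tighter constraint is Rhean's, so cooperation needs δ ≥ 10/23.

10/23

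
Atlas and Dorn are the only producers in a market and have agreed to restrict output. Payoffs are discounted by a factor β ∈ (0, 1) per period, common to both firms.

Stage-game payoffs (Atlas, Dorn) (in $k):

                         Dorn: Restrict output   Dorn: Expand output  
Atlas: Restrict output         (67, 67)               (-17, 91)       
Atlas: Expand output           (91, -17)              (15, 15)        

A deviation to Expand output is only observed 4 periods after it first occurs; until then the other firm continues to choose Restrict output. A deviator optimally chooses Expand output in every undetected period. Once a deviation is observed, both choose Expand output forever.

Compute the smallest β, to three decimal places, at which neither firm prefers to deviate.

Deviating for the 4 undetected periods gains 91−67 = 24 per period over cooperation, then loses 67−15 = 52 per period forever once punishment starts.
Gain: 24(1 + β + … + β^3); loss: 52·β^4/(1−β).
No profitable deviation ⇔ 24(1−β^4) ≤ 52·β^4, i.e. β^4 ≥ 24/(24+52) = 6/19.
Hence β ≥ (6/19)^(1/4) ≈ 0.750.

0.750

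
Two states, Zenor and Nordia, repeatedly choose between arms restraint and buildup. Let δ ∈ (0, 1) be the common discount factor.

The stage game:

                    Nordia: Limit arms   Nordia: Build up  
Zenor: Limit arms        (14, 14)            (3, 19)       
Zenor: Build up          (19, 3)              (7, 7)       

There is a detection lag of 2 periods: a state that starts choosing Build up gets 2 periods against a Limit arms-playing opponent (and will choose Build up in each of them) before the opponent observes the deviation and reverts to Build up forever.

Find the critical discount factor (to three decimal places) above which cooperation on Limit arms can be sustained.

A deviator earns 19 for 2 periods, then 7 forever; cooperating earns 14 forever. Multiplying the IC by (1−δ):
14 ≥ 19(1−δ^2) + 7δ^2, so 12·δ^2 ≥ 5 and δ^2 ≥ 5/12.
δ ≥ (5/12)^(1/2) ≈ 0.645.

0.645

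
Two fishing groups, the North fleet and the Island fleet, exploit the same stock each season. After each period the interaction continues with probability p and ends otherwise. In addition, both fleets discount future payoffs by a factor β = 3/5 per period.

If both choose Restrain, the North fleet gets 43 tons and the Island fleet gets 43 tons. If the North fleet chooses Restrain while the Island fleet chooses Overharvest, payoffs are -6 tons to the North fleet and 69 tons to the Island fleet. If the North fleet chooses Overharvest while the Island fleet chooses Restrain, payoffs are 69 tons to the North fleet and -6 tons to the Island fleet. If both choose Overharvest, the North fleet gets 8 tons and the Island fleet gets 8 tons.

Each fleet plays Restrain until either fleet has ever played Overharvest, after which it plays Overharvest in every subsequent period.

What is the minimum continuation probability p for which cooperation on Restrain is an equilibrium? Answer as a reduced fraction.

Expected continuation weight on next period's payoff is β·p = 3/5·p, which plays the role of the discount factor.
Cooperation requires 3/5·p ≥ (69−43)/(69−8) = 26/61, hence p ≥ 130/183.

130/183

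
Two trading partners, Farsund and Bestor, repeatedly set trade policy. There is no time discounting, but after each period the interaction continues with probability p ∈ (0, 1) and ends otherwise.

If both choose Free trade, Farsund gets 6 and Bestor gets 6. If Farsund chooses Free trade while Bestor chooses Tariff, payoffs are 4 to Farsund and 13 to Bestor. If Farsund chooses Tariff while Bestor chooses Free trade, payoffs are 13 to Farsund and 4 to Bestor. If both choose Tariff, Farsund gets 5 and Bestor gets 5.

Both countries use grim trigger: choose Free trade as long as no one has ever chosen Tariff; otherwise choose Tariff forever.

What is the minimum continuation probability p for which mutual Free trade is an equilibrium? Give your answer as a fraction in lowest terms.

7/8

With no time discounting, the continuation probability p plays the role of the discount factor.
Grim-trigger IC: 6/(1−p) ≥ 13 + 5p/(1−p) ⇒ p ≥ (13−6)/(13−5) = 7/8.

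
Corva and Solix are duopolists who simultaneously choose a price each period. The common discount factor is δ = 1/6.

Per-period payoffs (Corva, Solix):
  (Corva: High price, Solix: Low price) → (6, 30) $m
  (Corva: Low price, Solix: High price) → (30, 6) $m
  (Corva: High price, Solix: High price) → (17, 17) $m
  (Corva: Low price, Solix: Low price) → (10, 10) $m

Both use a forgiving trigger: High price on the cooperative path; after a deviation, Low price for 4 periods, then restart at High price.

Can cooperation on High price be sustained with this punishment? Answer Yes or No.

IC: δ+…+δ^4 ≥ (30−17)/(17−10) = 13/7.
At δ = 1/6: partial sum = 0.1998 < 1.8571. Cooperation not sustainable.

No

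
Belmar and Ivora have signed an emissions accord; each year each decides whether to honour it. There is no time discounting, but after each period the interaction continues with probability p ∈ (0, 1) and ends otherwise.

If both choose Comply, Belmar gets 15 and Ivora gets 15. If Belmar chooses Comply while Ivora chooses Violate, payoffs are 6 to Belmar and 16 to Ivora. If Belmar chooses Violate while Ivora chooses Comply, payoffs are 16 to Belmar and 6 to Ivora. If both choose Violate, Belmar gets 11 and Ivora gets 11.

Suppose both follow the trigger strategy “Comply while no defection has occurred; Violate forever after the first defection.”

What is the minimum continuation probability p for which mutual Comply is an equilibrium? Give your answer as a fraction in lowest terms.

1/5

Expected cooperation value is 15 + p·15 + p²·15 + … = 15/(1−p); deviation gives 16 + p·11/(1−p).
15 ≥ 16(1−p) + 11p ⇒ 5p ≥ 1 ⇒ p ≥ 1/5.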